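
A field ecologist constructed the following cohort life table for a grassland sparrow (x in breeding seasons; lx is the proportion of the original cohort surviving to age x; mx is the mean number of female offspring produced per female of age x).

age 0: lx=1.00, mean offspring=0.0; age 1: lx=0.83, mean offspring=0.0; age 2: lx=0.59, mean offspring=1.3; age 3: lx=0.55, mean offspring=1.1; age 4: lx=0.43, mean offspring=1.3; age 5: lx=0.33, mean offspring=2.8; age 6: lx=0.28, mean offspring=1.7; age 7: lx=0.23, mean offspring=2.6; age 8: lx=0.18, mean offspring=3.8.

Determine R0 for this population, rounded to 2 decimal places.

4.61

lx·mx by age: 0, 0, 0.767, 0.605, 0.559, 0.924, 0.476, 0.598, 0.684
R0 = Σ lx·mx = 4.613 → 4.61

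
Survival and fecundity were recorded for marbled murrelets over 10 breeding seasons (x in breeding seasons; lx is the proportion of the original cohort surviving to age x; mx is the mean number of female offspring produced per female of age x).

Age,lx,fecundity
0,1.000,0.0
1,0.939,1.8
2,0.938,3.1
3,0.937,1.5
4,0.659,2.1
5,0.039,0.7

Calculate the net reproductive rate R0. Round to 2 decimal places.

7.41

lx·mx by age: 0, 1.6902, 2.9078, 1.4055, 1.3839, 0.0273
R0 = Σ lx·mx = 7.4147 → 7.41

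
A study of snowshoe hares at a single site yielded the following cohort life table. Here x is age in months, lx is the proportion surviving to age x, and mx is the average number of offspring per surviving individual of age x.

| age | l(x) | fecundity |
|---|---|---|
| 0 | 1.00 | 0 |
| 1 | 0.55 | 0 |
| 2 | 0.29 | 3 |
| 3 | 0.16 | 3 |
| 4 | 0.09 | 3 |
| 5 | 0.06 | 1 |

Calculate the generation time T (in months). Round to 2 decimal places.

2.71

lx·mx: 0, 0, 0.87, 0.48, 0.27, 0.06 → R0 = 1.68
x·lx·mx: 0, 0, 1.74, 1.44, 1.08, 0.3 → Σ = 4.56
T = 4.56 / 1.68 = 2.714286… → 2.71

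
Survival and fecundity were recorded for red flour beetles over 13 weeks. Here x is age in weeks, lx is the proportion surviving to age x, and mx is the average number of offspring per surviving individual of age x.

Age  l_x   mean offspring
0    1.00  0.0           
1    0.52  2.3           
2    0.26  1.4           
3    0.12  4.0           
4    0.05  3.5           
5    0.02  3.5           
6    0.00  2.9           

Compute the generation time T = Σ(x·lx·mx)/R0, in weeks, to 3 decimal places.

lx·mx: 0, 1.196, 0.364, 0.48, 0.175, 0.07, 0 → R0 = 2.285
x·lx·mx: 0, 1.196, 0.728, 1.44, 0.7, 0.35, 0 → Σ = 4.414
T = 4.414 / 2.285 = 1.931729… → 1.932

1.932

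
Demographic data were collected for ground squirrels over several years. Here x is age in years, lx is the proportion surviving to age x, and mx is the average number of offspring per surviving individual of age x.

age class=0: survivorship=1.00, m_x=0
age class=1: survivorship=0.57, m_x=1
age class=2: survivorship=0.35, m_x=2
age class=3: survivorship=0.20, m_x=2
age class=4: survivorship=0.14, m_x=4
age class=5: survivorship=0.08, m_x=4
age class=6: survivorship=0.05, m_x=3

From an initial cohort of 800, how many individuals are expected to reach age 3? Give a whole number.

Expected survivors = N0 · l_3 = 800 × 0.20 = 160 → 160

160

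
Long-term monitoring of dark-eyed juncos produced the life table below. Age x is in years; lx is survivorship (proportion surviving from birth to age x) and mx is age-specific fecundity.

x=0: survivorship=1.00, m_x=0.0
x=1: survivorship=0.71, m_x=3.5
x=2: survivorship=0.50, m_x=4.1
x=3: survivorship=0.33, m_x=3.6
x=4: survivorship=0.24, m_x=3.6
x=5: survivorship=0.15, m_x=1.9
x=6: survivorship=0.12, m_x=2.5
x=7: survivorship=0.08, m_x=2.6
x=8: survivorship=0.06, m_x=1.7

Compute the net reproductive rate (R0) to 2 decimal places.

lx·mx by age: 0, 2.485, 2.05, 1.188, 0.864, 0.285, 0.3, 0.208, 0.102
R0 = Σ lx·mx = 7.482 → 7.48

7.48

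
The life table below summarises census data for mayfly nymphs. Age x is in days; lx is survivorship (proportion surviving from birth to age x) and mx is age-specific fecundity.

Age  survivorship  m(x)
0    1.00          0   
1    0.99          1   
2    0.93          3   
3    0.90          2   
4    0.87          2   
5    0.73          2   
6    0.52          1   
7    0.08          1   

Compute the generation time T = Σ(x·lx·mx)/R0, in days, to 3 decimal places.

lx·mx: 0, 0.99, 2.79, 1.8, 1.74, 1.46, 0.52, 0.08 → R0 = 9.38
x·lx·mx: 0, 0.99, 5.58, 5.4, 6.96, 7.3, 3.12, 0.56 → Σ = 29.91
T = 29.91 / 9.38 = 3.188699… → 3.189

3.189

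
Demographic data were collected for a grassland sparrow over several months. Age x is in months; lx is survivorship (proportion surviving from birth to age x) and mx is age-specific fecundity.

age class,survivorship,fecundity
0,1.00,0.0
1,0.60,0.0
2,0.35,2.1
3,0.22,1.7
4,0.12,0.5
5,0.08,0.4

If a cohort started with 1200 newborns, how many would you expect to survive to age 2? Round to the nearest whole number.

420

Expected survivors = N0 · l_2 = 1200 × 0.35 = 420 → 420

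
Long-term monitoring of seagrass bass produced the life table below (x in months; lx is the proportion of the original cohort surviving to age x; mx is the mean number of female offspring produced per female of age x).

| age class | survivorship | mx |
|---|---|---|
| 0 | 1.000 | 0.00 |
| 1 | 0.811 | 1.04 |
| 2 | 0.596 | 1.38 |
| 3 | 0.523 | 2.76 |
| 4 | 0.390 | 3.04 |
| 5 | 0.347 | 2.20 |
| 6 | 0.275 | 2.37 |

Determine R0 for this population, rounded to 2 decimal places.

5.71

lx·mx by age: 0, 0.84344, 0.82248, 1.44348, 1.1856, 0.7634, 0.65175
R0 = Σ lx·mx = 5.71015 → 5.71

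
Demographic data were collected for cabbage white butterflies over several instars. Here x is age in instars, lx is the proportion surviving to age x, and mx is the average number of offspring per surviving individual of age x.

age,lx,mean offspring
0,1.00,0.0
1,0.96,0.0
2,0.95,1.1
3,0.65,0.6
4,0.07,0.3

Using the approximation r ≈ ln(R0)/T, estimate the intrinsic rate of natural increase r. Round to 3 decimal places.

R0 = Σ lx·mx = 0 + 0 + 1.045 + 0.39 + 0.021 = 1.456
Σ x·lx·mx = 3.344; T = 3.344/1.456 = 2.2967…
r ≈ ln(R0)/T = ln(1.456)/2.2967… = 0.16358… → 0.164

0.164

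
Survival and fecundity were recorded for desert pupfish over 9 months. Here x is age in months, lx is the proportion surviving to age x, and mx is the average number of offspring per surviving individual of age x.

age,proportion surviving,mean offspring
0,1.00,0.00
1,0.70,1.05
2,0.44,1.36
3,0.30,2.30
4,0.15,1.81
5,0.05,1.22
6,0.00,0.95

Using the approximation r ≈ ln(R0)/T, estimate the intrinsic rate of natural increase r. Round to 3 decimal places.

0.374

R0 = Σ lx·mx = 0 + 0.735 + 0.5984 + 0.69 + 0.2715 + 0.061 + 0 = 2.3559
Σ x·lx·mx = 5.3928; T = 5.3928/2.3559 = 2.28906…
r ≈ ln(R0)/T = ln(2.3559)/2.28906… = 0.37436… → 0.374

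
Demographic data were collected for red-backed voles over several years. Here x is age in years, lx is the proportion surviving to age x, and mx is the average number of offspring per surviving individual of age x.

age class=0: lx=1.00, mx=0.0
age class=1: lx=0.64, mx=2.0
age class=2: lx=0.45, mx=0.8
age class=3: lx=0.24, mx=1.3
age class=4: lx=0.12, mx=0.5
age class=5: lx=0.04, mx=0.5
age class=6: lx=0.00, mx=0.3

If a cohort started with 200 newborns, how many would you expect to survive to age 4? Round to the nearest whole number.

24

Expected survivors = N0 · l_4 = 200 × 0.12 = 24 → 24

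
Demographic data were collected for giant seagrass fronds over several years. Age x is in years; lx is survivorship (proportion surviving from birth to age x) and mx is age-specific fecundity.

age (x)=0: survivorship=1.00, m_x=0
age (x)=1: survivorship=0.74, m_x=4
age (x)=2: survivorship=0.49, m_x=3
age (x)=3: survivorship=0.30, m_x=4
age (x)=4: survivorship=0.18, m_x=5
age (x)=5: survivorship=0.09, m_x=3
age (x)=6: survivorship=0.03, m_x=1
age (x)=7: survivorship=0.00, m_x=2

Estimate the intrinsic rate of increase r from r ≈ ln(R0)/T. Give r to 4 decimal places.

0.8970

R0 = Σ lx·mx = 0 + 2.96 + 1.47 + 1.2 + 0.9 + 0.27 + 0.03 + 0 = 6.83
Σ x·lx·mx = 14.63; T = 14.63/6.83 = 2.14202…
r ≈ ln(R0)/T = ln(6.83)/2.14202… = 0.896968… → 0.8970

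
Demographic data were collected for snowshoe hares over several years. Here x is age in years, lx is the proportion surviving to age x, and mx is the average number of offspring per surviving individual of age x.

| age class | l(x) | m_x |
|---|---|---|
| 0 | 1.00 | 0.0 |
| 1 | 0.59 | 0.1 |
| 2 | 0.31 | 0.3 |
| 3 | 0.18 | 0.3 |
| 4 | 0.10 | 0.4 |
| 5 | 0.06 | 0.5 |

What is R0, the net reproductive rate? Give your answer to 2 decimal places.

lx·mx by age: 0, 0.059, 0.093, 0.054, 0.04, 0.03
R0 = Σ lx·mx = 0.276 → 0.28

0.28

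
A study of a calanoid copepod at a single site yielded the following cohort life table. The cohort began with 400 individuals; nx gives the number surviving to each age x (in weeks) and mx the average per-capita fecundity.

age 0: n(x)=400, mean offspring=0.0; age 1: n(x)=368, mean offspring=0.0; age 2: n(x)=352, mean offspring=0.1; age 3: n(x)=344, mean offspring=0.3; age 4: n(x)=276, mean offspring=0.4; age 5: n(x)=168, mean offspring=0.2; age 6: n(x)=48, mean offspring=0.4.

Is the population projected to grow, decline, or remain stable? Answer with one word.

declining

lx = nx/n0 = nx/400: 1, 0.92, 0.88, 0.86, 0.69, 0.42, 0.12
R0 = Σ lx·mx = 0 + 0 + 0.088 + 0.258 + 0.276 + 0.084 + 0.048 = 0.754
R0 < 1, so the population is declining.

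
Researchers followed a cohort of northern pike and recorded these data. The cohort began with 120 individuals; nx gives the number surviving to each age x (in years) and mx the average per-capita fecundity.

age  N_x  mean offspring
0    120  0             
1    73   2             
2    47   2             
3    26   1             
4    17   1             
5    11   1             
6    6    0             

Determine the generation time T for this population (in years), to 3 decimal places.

lx = nx/n0 = nx/120: 1, 0.60833…, 0.39167…, 0.21667…, 0.14167…, 0.09167…, 0.05
lx·mx: 0, 1.216667…, 0.783333…, 0.216667…, 0.141667…, 0.091667…, 0 → R0 = 2.45…
x·lx·mx: 0, 1.216667…, 1.566667…, 0.65…, 0.566667…, 0.458333…, 0 → Σ = 4.458333…
T = 4.458333… / 2.45… = 1.819728… → 1.820

1.820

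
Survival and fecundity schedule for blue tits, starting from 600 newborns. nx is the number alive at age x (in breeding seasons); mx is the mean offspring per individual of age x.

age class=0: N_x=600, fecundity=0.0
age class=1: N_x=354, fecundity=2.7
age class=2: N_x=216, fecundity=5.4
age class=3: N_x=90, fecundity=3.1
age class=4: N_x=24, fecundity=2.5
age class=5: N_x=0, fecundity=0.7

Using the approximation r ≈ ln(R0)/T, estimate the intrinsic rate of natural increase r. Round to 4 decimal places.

lx = nx/n0 = nx/600: 1, 0.59, 0.36, 0.15, 0.04, 0
R0 = Σ lx·mx = 0 + 1.593 + 1.944 + 0.465 + 0.1 + 0 = 4.102
Σ x·lx·mx = 7.276; T = 7.276/4.102 = 1.77377…
r ≈ ln(R0)/T = ln(4.102)/1.77377… = 0.795749… → 0.7957

0.7957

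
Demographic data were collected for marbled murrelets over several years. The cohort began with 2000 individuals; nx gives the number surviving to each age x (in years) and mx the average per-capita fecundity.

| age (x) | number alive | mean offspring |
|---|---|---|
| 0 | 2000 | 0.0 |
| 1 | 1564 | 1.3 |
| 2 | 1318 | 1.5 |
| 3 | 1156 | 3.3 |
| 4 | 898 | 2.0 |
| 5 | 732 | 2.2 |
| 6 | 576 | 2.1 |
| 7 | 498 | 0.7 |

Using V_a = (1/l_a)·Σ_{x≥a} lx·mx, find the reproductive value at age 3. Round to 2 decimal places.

lx = nx/n0 = nx/2000: 1, 0.782, 0.659, 0.578, 0.449, 0.366, 0.288, 0.249
lx·mx for x ≥ 3: 1.9074, 0.898, 0.8052, 0.6048, 0.1743 → sum = 4.3897
V_3 = 4.3897 / l_3 = 4.3897 / 0.578 = 7.594637… → 7.59

7.59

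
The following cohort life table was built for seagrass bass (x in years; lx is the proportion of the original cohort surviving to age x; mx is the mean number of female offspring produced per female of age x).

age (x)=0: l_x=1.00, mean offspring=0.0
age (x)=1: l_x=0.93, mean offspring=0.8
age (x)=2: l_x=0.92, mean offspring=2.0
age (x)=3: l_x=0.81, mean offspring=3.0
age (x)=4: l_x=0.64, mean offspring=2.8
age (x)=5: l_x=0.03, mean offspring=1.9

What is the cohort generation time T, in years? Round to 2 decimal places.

2.79

lx·mx: 0, 0.744, 1.84, 2.43, 1.792, 0.057 → R0 = 6.863
x·lx·mx: 0, 0.744, 3.68, 7.29, 7.168, 0.285 → Σ = 19.167
T = 19.167 / 6.863 = 2.792802… → 2.79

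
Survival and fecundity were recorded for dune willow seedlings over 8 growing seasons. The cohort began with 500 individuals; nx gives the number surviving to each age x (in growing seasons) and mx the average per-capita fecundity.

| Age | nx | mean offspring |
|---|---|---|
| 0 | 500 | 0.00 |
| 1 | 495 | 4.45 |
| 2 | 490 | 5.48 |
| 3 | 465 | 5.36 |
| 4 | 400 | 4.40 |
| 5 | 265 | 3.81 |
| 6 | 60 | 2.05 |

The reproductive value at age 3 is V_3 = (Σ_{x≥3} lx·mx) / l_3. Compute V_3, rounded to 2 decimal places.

11.58

lx = nx/n0 = nx/500: 1, 0.99, 0.98, 0.93, 0.8, 0.53, 0.12
lx·mx for x ≥ 3: 4.9848, 3.52, 2.0193, 0.246 → sum = 10.7701
V_3 = 10.7701 / l_3 = 10.7701 / 0.93 = 11.580753… → 11.58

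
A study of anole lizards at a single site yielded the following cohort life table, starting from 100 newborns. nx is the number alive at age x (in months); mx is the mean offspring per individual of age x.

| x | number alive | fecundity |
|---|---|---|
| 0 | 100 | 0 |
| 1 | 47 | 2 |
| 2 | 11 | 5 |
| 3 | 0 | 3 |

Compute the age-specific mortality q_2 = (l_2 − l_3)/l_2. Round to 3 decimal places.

lx = nx/n0 = nx/100: 1, 0.47, 0.11, 0
q_2 = (l_2 − l_3) / l_2 = (0.11 − 0) / 0.11
     = 0.11 / 0.11 = 1 → 1.000

1.000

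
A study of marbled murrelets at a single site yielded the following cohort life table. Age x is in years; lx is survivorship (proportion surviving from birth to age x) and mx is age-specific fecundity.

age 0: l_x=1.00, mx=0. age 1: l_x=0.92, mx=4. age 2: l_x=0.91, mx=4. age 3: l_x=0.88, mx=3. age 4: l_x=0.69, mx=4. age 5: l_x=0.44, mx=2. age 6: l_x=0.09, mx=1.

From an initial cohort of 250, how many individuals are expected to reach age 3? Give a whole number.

220

Expected survivors = N0 · l_3 = 250 × 0.88 = 220 → 220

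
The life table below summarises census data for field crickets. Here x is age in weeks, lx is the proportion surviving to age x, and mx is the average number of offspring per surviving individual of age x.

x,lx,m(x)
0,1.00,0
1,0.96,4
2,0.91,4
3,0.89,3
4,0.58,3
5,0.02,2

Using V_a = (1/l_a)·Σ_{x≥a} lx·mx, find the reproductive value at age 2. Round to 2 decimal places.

8.89

lx·mx for x ≥ 2: 3.64, 2.67, 1.74, 0.04 → sum = 8.09
V_2 = 8.09 / l_2 = 8.09 / 0.91 = 8.89011… → 8.89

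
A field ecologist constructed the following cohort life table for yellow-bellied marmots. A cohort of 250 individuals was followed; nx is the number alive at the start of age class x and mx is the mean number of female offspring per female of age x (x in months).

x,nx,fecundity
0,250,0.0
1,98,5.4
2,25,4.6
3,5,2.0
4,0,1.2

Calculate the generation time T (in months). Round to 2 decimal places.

lx = nx/n0 = nx/250: 1, 0.392, 0.1, 0.02, 0
lx·mx: 0, 2.1168, 0.46, 0.04, 0 → R0 = 2.6168
x·lx·mx: 0, 2.1168, 0.92, 0.12, 0 → Σ = 3.1568
T = 3.1568 / 2.6168 = 1.206359… → 1.21

1.21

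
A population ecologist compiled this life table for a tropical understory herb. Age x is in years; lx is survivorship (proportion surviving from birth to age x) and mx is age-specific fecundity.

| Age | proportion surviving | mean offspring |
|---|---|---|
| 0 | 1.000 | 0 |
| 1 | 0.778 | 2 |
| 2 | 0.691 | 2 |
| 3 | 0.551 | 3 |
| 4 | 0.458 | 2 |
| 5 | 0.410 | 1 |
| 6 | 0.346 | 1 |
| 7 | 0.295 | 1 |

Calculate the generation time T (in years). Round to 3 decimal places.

2.918

lx·mx: 0, 1.556, 1.382, 1.653, 0.916, 0.41, 0.346, 0.295 → R0 = 6.558
x·lx·mx: 0, 1.556, 2.764, 4.959, 3.664, 2.05, 2.076, 2.065 → Σ = 19.134
T = 19.134 / 6.558 = 2.917658… → 2.918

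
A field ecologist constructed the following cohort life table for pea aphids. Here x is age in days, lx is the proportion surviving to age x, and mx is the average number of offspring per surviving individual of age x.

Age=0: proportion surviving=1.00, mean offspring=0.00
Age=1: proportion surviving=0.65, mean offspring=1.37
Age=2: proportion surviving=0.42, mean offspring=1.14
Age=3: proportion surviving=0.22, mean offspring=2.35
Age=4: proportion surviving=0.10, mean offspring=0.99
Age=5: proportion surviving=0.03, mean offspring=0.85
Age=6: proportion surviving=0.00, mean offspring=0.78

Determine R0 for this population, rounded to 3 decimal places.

lx·mx by age: 0, 0.8905, 0.4788, 0.517, 0.099, 0.0255, 0
R0 = Σ lx·mx = 2.0108 → 2.011

2.011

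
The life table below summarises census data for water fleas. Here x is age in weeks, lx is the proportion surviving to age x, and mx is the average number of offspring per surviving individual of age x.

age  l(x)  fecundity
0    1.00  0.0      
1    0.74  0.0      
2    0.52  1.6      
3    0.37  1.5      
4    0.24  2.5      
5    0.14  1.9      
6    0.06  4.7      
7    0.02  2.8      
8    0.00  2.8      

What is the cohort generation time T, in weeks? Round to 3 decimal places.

3.529

lx·mx: 0, 0, 0.832, 0.555, 0.6, 0.266, 0.282, 0.056, 0 → R0 = 2.591
x·lx·mx: 0, 0, 1.664, 1.665, 2.4, 1.33, 1.692, 0.392, 0 → Σ = 9.143
T = 9.143 / 2.591 = 3.528753… → 3.529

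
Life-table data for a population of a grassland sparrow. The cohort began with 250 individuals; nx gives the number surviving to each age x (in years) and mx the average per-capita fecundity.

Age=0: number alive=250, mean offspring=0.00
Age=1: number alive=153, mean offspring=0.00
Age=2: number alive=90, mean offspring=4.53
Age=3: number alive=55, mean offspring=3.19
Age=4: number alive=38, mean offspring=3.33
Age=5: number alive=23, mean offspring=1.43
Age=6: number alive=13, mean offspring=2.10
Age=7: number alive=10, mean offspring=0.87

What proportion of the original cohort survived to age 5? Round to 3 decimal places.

l_5 = n_5/n_0 = 23/250 = 0.092 → 0.092

0.092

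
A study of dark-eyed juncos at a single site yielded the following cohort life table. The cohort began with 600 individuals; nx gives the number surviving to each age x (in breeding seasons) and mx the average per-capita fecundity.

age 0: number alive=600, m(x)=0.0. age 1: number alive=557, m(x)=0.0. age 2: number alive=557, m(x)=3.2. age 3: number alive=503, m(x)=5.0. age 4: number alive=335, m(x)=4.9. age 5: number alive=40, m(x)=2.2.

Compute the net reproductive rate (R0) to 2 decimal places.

lx = nx/n0 = nx/600: 1, 0.92833…, 0.92833…, 0.83833…, 0.55833…, 0.06667…
lx·mx by age: 0, 0, 2.970667…, 4.191667…, 2.735833…, 0.146667…
R0 = Σ lx·mx = 10.044833… → 10.04

10.04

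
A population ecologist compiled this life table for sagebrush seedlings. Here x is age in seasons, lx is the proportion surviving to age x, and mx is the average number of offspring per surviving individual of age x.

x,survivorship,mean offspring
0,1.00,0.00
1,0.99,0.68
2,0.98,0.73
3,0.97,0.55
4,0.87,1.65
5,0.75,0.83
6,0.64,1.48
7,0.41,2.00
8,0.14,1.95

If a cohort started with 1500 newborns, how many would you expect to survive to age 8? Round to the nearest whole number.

Expected survivors = N0 · l_8 = 1500 × 0.14 = 210 → 210

210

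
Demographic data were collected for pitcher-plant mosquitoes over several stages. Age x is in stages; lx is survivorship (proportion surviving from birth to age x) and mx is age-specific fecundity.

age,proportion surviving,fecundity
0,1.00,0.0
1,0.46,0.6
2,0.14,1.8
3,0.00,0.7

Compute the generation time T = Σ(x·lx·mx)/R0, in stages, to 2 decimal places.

1.48

lx·mx: 0, 0.276, 0.252, 0 → R0 = 0.528
x·lx·mx: 0, 0.276, 0.504, 0 → Σ = 0.78
T = 0.78 / 0.528 = 1.477273… → 1.48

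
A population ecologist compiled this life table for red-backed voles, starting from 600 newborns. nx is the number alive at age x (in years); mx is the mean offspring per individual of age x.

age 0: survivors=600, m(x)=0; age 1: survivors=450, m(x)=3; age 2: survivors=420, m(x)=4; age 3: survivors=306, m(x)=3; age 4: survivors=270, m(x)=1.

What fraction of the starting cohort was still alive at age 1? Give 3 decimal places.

0.750

l_1 = n_1/n_0 = 450/600 = 0.75 → 0.750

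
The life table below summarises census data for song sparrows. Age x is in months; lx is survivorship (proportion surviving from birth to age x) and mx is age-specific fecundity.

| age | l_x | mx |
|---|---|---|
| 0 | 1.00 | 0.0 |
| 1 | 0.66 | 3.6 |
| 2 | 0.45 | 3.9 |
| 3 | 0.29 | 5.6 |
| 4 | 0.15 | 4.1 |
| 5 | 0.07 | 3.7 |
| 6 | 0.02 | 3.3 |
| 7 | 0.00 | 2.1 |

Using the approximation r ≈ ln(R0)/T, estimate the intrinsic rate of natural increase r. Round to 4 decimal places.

0.8538

R0 = Σ lx·mx = 0 + 2.376 + 1.755 + 1.624 + 0.615 + 0.259 + 0.066 + 0 = 6.695
Σ x·lx·mx = 14.909; T = 14.909/6.695 = 2.22689…
r ≈ ln(R0)/T = ln(6.695)/2.22689… = 0.853821… → 0.8538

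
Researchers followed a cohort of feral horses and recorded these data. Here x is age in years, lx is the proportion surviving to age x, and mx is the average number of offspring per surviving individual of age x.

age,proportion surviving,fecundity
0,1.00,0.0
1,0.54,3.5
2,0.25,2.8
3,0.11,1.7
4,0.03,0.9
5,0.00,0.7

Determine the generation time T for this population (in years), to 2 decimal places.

1.41

lx·mx: 0, 1.89, 0.7, 0.187, 0.027, 0 → R0 = 2.804
x·lx·mx: 0, 1.89, 1.4, 0.561, 0.108, 0 → Σ = 3.959
T = 3.959 / 2.804 = 1.411912… → 1.41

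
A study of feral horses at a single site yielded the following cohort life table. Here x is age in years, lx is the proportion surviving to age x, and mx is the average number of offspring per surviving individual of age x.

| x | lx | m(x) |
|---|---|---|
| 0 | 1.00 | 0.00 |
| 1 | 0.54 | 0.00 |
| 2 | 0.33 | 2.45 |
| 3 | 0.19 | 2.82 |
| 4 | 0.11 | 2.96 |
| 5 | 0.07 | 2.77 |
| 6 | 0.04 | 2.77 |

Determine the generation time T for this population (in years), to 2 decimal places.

lx·mx: 0, 0, 0.8085, 0.5358, 0.3256, 0.1939, 0.1108 → R0 = 1.9746
x·lx·mx: 0, 0, 1.617, 1.6074, 1.3024, 0.9695, 0.6648 → Σ = 6.1611
T = 6.1611 / 1.9746 = 3.120176… → 3.12

3.12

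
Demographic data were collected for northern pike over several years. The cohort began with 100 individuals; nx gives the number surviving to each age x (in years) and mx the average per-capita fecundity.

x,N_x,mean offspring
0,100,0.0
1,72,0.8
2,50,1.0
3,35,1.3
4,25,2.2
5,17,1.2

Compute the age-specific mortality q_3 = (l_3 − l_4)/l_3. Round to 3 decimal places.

lx = nx/n0 = nx/100: 1, 0.72, 0.5, 0.35, 0.25, 0.17
q_3 = (l_3 − l_4) / l_3 = (0.35 − 0.25) / 0.35
     = 0.1 / 0.35 = 0.285714… → 0.286

0.286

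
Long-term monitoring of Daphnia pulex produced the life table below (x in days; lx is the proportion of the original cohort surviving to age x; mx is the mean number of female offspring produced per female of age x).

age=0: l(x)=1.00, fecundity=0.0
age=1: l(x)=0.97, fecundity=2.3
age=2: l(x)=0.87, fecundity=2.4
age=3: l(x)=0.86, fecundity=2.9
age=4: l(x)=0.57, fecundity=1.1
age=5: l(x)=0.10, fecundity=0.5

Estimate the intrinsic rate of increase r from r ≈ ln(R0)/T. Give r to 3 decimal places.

R0 = Σ lx·mx = 0 + 2.231 + 2.088 + 2.494 + 0.627 + 0.05 = 7.49
Σ x·lx·mx = 16.647; T = 16.647/7.49 = 2.22256…
r ≈ ln(R0)/T = ln(7.49)/2.22256… = 0.90597… → 0.906

0.906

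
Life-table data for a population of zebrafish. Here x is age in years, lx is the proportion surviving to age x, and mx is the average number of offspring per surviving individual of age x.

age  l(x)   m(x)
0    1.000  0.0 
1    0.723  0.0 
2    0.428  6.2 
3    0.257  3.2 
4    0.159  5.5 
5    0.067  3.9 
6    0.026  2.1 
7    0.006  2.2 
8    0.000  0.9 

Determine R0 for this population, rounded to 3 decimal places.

lx·mx by age: 0, 0, 2.6536, 0.8224, 0.8745, 0.2613, 0.0546, 0.0132, 0
R0 = Σ lx·mx = 4.6796 → 4.680

4.680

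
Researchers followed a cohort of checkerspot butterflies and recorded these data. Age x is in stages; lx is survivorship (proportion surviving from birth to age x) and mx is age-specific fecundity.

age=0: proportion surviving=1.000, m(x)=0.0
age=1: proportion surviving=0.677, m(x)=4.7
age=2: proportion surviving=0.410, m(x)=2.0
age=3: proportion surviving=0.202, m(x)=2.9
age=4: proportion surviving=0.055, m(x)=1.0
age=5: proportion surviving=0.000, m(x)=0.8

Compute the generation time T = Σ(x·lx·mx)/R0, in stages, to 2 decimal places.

lx·mx: 0, 3.1819, 0.82, 0.5858, 0.055, 0 → R0 = 4.6427
x·lx·mx: 0, 3.1819, 1.64, 1.7574, 0.22, 0 → Σ = 6.7993
T = 6.7993 / 4.6427 = 1.464514… → 1.46

1.46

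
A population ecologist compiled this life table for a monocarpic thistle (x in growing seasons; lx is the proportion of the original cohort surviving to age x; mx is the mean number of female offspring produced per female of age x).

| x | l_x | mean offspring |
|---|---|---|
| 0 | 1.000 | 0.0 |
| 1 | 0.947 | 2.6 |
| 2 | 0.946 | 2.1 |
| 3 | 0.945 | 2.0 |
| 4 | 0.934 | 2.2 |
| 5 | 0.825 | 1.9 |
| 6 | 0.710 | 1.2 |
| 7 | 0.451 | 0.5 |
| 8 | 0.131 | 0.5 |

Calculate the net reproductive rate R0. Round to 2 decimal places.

lx·mx by age: 0, 2.4622, 1.9866, 1.89, 2.0548, 1.5675, 0.852, 0.2255, 0.0655
R0 = Σ lx·mx = 11.1041 → 11.10

11.10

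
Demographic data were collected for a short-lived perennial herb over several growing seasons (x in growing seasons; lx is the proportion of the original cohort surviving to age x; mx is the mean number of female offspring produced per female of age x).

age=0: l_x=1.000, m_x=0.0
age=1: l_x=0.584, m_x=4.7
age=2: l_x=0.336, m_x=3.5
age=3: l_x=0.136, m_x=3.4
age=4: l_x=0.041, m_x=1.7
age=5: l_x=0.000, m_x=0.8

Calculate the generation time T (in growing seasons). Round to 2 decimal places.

1.52

lx·mx: 0, 2.7448, 1.176, 0.4624, 0.0697, 0 → R0 = 4.4529
x·lx·mx: 0, 2.7448, 2.352, 1.3872, 0.2788, 0 → Σ = 6.7628
T = 6.7628 / 4.4529 = 1.518741… → 1.52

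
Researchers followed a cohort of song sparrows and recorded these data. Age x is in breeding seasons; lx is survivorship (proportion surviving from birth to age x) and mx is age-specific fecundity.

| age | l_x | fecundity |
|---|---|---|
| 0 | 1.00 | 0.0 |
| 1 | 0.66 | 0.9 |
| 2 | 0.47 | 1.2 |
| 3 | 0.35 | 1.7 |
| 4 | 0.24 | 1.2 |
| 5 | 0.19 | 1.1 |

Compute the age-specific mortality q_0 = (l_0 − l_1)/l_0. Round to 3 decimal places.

0.340

q_0 = (l_0 − l_1) / l_0 = (1 − 0.66) / 1
     = 0.34 / 1 = 0.34 → 0.340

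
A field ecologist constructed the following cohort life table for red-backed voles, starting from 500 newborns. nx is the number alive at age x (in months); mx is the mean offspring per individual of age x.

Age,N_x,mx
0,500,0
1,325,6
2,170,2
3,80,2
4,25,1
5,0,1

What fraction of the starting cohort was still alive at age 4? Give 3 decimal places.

l_4 = n_4/n_0 = 25/500 = 0.05 → 0.050

0.050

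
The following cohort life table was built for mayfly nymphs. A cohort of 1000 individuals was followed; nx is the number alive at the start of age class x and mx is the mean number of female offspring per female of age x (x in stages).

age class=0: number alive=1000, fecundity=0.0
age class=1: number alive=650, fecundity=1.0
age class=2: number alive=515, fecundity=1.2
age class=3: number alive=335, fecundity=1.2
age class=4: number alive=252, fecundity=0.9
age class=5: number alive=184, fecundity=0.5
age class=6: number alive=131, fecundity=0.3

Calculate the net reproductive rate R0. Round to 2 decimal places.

2.03

lx = nx/n0 = nx/1000: 1, 0.65, 0.515, 0.335, 0.252, 0.184, 0.131
lx·mx by age: 0, 0.65, 0.618, 0.402, 0.2268, 0.092, 0.0393
R0 = Σ lx·mx = 2.0281 → 2.03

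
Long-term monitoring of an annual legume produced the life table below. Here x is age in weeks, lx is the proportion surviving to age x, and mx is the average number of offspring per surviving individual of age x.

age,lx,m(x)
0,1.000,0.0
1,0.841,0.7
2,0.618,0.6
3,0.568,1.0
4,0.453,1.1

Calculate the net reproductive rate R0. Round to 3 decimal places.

2.026

lx·mx by age: 0, 0.5887, 0.3708, 0.568, 0.4983
R0 = Σ lx·mx = 2.0258 → 2.026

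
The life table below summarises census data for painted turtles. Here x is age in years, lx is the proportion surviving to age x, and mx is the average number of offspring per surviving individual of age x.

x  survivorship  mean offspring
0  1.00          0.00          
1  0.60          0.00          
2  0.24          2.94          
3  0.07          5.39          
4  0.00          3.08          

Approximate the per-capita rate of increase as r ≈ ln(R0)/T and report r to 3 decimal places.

0.034

R0 = Σ lx·mx = 0 + 0 + 0.7056 + 0.3773 + 0 = 1.0829
Σ x·lx·mx = 2.5431; T = 2.5431/1.0829 = 2.34842…
r ≈ ln(R0)/T = ln(1.0829)/2.34842… = 0.03391… → 0.034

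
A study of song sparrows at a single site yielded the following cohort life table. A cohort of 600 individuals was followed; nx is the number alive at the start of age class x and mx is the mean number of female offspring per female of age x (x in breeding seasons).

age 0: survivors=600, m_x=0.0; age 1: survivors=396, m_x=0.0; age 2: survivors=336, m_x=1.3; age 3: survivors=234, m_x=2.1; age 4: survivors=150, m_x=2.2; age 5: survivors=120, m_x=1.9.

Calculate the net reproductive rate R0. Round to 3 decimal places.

lx = nx/n0 = nx/600: 1, 0.66, 0.56, 0.39, 0.25, 0.2
lx·mx by age: 0, 0, 0.728, 0.819, 0.55, 0.38
R0 = Σ lx·mx = 2.477 → 2.477

2.477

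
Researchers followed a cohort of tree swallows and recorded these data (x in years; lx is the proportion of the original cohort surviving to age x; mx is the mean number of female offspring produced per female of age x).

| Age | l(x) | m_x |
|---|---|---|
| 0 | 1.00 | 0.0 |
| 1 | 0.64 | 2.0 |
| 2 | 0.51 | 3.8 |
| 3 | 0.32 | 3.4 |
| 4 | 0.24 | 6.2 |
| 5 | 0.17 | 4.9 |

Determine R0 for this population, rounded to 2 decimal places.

lx·mx by age: 0, 1.28, 1.938, 1.088, 1.488, 0.833
R0 = Σ lx·mx = 6.627 → 6.63

6.63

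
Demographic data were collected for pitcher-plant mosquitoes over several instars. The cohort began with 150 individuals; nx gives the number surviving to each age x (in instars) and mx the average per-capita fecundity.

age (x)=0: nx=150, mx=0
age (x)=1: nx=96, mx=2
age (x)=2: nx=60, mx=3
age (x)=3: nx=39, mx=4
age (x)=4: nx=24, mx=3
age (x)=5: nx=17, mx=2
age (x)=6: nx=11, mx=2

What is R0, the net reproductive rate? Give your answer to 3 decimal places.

4.373

lx = nx/n0 = nx/150: 1, 0.64, 0.4, 0.26, 0.16, 0.11333…, 0.07333…
lx·mx by age: 0, 1.28, 1.2, 1.04, 0.48, 0.226667…, 0.146667…
R0 = Σ lx·mx = 4.373333… → 4.373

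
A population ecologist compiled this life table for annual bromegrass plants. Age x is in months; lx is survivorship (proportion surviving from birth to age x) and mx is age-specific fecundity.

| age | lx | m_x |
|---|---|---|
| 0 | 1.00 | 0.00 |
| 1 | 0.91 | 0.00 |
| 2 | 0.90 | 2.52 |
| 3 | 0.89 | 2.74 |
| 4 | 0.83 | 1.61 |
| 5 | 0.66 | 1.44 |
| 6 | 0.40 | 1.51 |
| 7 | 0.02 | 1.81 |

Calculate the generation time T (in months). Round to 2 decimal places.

lx·mx: 0, 0, 2.268, 2.4386, 1.3363, 0.9504, 0.604, 0.0362 → R0 = 7.6335
x·lx·mx: 0, 0, 4.536, 7.3158, 5.3452, 4.752, 3.624, 0.2534 → Σ = 25.8264
T = 25.8264 / 7.6335 = 3.383297… → 3.38

3.38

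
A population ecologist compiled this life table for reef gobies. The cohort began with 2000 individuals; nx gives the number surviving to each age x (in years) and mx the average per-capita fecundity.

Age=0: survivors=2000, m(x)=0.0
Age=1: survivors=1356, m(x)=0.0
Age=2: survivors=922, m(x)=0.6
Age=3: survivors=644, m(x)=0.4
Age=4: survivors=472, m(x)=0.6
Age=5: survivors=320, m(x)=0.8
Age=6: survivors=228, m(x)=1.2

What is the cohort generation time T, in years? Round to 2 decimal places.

3.65

lx = nx/n0 = nx/2000: 1, 0.678, 0.461, 0.322, 0.236, 0.16, 0.114
lx·mx: 0, 0, 0.2766, 0.1288, 0.1416, 0.128, 0.1368 → R0 = 0.8118
x·lx·mx: 0, 0, 0.5532, 0.3864, 0.5664, 0.64, 0.8208 → Σ = 2.9668
T = 2.9668 / 0.8118 = 3.654595… → 3.65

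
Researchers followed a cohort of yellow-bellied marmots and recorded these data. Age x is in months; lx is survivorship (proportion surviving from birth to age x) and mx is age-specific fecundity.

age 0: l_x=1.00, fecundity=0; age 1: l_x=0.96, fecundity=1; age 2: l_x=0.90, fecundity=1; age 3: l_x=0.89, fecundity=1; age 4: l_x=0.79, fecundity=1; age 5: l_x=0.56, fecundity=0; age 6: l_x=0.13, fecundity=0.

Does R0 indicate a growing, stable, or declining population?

growing

R0 = Σ lx·mx = 0 + 0.96 + 0.9 + 0.89 + 0.79 + 0 + 0 = 3.54
R0 > 1, so the population is growing.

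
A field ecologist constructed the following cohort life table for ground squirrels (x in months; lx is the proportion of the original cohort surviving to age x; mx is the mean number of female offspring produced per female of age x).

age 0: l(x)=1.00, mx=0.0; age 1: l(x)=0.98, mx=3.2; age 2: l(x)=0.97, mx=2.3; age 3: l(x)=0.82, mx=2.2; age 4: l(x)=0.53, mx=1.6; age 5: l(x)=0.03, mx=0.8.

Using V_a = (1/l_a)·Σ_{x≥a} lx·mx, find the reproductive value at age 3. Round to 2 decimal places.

3.26

lx·mx for x ≥ 3: 1.804, 0.848, 0.024 → sum = 2.676
V_3 = 2.676 / l_3 = 2.676 / 0.82 = 3.263415… → 3.26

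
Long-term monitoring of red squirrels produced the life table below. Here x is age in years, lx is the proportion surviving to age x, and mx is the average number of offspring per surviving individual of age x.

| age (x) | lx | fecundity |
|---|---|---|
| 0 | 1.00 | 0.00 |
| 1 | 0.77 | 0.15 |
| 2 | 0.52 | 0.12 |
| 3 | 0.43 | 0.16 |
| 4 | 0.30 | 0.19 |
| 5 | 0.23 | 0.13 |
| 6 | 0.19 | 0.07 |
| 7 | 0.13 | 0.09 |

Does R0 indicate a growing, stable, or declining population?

declining

R0 = Σ lx·mx = 0 + 0.1155 + 0.0624 + 0.0688 + 0.057 + 0.0299 + 0.0133 + 0.0117 = 0.3586
R0 < 1, so the population is declining.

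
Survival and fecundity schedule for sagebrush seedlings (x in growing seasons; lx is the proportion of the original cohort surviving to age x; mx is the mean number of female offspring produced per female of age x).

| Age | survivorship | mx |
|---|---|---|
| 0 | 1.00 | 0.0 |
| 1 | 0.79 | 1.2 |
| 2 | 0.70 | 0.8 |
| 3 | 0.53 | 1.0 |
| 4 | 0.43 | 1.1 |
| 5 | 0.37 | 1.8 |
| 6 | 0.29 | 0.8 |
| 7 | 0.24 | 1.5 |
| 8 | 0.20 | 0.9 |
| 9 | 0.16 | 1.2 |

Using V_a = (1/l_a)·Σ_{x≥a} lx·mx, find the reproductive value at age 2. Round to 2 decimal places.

4.56

lx·mx for x ≥ 2: 0.56, 0.53, 0.473, 0.666, 0.232, 0.36, 0.18, 0.192 → sum = 3.193
V_2 = 3.193 / l_2 = 3.193 / 0.7 = 4.561429… → 4.56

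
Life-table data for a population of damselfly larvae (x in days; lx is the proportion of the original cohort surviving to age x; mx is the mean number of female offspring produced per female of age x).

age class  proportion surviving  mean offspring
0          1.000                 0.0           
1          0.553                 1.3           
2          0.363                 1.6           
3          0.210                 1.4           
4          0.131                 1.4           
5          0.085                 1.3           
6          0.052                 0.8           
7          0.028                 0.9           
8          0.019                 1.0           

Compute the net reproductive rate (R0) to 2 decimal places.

1.97

lx·mx by age: 0, 0.7189, 0.5808, 0.294, 0.1834, 0.1105, 0.0416, 0.0252, 0.019
R0 = Σ lx·mx = 1.9734 → 1.97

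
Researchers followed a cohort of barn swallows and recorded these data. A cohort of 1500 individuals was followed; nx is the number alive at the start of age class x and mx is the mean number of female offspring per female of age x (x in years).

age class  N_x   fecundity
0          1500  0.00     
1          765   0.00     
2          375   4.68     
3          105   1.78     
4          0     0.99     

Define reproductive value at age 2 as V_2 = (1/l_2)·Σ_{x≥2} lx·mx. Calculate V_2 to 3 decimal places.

lx = nx/n0 = nx/1500: 1, 0.51, 0.25, 0.07, 0
lx·mx for x ≥ 2: 1.17, 0.1246, 0 → sum = 1.2946
V_2 = 1.2946 / l_2 = 1.2946 / 0.25 = 5.1784 → 5.178

5.178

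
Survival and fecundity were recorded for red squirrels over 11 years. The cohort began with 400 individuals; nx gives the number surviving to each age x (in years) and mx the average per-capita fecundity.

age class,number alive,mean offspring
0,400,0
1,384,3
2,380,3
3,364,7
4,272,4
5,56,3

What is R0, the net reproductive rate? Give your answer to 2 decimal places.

15.24

lx = nx/n0 = nx/400: 1, 0.96, 0.95, 0.91, 0.68, 0.14
lx·mx by age: 0, 2.88, 2.85, 6.37, 2.72, 0.42
R0 = Σ lx·mx = 15.24 → 15.24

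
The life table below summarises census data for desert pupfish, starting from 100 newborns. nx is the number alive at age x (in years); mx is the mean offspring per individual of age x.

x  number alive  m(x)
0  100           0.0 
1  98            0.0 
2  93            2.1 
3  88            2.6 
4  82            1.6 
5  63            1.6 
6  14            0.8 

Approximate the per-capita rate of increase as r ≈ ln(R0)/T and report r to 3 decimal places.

lx = nx/n0 = nx/100: 1, 0.98, 0.93, 0.88, 0.82, 0.63, 0.14
R0 = Σ lx·mx = 0 + 0 + 1.953 + 2.288 + 1.312 + 1.008 + 0.112 = 6.673
Σ x·lx·mx = 21.73; T = 21.73/6.673 = 3.25641…
r ≈ ln(R0)/T = ln(6.673)/3.25641… = 0.58287… → 0.583

0.583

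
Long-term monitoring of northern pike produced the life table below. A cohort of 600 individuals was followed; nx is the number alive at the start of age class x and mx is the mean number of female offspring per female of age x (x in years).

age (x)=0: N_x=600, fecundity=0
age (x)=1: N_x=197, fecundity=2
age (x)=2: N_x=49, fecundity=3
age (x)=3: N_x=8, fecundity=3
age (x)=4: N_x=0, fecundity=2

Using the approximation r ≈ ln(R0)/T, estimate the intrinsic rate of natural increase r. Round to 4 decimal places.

-0.0447

lx = nx/n0 = nx/600: 1, 0.32833…, 0.08167…, 0.01333…, 0
R0 = Σ lx·mx = 0 + 0.65667… + 0.245… + 0.04… + 0 = 0.941667…
Σ x·lx·mx = 1.266667…; T = 1.266667…/0.941667… = 1.34513…
r ≈ ln(R0)/T = ln(0.941667…)/1.34513… = -0.044683… → -0.0447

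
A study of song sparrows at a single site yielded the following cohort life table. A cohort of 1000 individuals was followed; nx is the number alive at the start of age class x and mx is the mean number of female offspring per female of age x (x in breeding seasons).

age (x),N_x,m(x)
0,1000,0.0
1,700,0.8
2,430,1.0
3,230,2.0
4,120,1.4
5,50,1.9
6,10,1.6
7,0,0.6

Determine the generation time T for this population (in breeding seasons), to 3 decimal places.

lx = nx/n0 = nx/1000: 1, 0.7, 0.43, 0.23, 0.12, 0.05, 0.01, 0
lx·mx: 0, 0.56, 0.43, 0.46, 0.168, 0.095, 0.016, 0 → R0 = 1.729
x·lx·mx: 0, 0.56, 0.86, 1.38, 0.672, 0.475, 0.096, 0 → Σ = 4.043
T = 4.043 / 1.729 = 2.338346… → 2.338

2.338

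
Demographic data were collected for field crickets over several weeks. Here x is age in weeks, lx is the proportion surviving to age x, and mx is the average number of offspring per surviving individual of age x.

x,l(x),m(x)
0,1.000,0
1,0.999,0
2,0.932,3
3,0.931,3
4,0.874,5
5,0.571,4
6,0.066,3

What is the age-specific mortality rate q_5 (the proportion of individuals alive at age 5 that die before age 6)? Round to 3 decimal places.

0.884

q_5 = (l_5 − l_6) / l_5 = (0.571 − 0.066) / 0.571
     = 0.505 / 0.571 = 0.884413… → 0.884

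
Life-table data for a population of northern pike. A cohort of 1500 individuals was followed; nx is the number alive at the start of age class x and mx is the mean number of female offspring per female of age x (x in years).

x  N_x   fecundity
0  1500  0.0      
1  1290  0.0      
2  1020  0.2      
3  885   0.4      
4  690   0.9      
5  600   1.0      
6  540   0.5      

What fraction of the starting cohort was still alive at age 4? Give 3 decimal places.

l_4 = n_4/n_0 = 690/1500 = 0.46 → 0.460

0.460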